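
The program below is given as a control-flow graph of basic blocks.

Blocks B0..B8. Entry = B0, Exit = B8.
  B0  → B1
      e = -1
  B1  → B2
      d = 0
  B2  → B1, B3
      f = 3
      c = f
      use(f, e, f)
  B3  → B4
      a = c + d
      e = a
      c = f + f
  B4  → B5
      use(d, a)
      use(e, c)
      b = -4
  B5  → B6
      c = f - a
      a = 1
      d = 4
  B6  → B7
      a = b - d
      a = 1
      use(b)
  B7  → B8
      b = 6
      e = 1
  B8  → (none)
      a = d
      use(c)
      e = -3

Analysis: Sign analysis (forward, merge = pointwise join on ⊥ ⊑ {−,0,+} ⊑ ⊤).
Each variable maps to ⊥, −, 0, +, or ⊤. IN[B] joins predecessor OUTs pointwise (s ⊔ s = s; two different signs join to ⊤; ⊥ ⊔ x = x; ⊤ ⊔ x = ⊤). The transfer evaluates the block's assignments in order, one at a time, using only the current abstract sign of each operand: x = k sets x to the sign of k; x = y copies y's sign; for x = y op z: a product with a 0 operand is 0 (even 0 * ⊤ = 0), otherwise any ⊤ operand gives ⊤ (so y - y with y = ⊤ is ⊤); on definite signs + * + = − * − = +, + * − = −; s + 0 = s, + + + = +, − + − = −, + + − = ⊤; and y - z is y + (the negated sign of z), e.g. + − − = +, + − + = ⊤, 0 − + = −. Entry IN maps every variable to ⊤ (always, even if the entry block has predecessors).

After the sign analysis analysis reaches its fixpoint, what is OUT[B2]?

Answer: {a: ⊤, b: ⊤, c: +, d: 0, e: -, f: +}

Derivation:
Per-block solution:
  B0: | IN=(all ⊤) | OUT={e:-; rest ⊤}
  B1: | IN={e:-; rest ⊤} | OUT={d:0, e:-; rest ⊤}
  B2: | IN={d:0, e:-; rest ⊤} | OUT={c:+, d:0, e:-, f:+; rest ⊤}
  B3: | IN={c:+, d:0, e:-, f:+; rest ⊤} | OUT={a:+, c:+, d:0, e:+, f:+; rest ⊤}
  B4: | IN={a:+, c:+, d:0, e:+, f:+; rest ⊤} | OUT={a:+, b:-, c:+, d:0, e:+, f:+; rest ⊤}
  B5: | IN={a:+, b:-, c:+, d:0, e:+, f:+; rest ⊤} | OUT={a:+, b:-, d:+, e:+, f:+; rest ⊤}
  B6: | IN={a:+, b:-, d:+, e:+, f:+; rest ⊤} | OUT={a:+, b:-, d:+, e:+, f:+; rest ⊤}
  B7: | IN={a:+, b:-, d:+, e:+, f:+; rest ⊤} | OUT={a:+, b:+, d:+, e:+, f:+; rest ⊤}
  B8: | IN={a:+, b:+, d:+, e:+, f:+; rest ⊤} | OUT={a:+, b:+, d:+, e:-, f:+; rest ⊤}

Merge at B2: IN[B2] = OUT[B1] = {a: ⊤, b: ⊤, c: ⊤, d: 0, e: -, f: ⊤}
Applying B2's transfer function to that IN value gives OUT[B2] (row B2 above).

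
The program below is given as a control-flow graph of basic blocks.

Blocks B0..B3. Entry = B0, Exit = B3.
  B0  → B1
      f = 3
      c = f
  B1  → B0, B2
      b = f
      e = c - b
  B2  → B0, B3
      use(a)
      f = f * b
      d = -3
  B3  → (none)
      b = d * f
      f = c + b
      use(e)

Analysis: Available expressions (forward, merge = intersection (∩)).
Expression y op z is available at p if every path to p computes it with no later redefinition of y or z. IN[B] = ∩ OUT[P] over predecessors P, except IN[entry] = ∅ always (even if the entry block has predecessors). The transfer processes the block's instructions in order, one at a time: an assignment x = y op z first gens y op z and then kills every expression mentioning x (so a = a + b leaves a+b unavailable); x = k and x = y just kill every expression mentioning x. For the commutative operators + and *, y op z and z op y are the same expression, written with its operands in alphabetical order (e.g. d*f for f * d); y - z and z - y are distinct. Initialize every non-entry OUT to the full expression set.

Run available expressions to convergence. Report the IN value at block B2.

Per-block solution:
  B0: | IN={} | OUT={}
  B1: | IN={} | OUT={c-b}
  B2: | IN={c-b} | OUT={c-b}
  B3: | IN={c-b} | OUT={b+c}

Merge at B2: IN[B2] = OUT[B1] = {c-b}

Answer: {c-b}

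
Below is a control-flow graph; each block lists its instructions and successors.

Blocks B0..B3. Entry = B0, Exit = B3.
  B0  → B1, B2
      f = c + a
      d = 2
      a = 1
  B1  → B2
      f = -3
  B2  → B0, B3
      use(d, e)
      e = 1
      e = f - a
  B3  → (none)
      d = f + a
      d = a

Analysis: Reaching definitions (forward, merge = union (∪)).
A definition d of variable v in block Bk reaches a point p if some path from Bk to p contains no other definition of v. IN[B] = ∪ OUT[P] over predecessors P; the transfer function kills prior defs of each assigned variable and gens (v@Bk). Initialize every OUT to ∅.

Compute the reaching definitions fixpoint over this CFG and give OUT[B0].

Fixpoint table:
  B0:   IN={a@B0, d@B0, e@B2, f@B0, f@B1}   OUT={a@B0, d@B0, e@B2, f@B0}
  B1:   IN={a@B0, d@B0, e@B2, f@B0}   OUT={a@B0, d@B0, e@B2, f@B1}
  B2:   IN={a@B0, d@B0, e@B2, f@B0, f@B1}   OUT={a@B0, d@B0, e@B2, f@B0, f@B1}
  B3:   IN={a@B0, d@B0, e@B2, f@B0, f@B1}   OUT={a@B0, d@B3, e@B2, f@B0, f@B1}

Merge at B0 (entry node, so the boundary value {} is joined with the incoming edge(s)): IN[B0] = {} ⊔ OUT[B2] = {a@B0, d@B0, e@B2, f@B0, f@B1}
Applying B0's transfer function to that IN value gives OUT[B0] (row B0 above).

Answer: {a@B0, d@B0, e@B2, f@B0}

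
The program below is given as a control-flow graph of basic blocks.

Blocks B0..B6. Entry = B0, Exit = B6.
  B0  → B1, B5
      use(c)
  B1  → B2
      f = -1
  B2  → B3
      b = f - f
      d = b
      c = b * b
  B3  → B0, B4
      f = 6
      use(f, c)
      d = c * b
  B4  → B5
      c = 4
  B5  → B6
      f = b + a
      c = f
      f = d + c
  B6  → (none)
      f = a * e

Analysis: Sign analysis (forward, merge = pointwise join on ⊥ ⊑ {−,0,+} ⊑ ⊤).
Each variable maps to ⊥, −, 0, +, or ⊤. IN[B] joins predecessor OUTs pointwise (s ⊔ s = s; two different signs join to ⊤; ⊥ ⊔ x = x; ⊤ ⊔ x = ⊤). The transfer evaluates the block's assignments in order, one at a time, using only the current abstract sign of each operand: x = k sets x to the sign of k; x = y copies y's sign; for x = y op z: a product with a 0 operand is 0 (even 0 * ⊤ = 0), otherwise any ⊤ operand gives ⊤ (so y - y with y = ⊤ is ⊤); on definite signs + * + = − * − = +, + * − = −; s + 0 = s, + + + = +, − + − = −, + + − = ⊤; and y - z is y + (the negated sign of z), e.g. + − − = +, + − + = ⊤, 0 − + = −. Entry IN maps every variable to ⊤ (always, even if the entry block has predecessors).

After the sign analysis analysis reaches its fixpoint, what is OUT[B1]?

Per-block solution:
  B0:   IN=(all ⊤)   OUT=(all ⊤)
  B1:   IN=(all ⊤)   OUT={f:-; rest ⊤}
  B2:   IN={f:-; rest ⊤}   OUT={f:-; rest ⊤}
  B3:   IN={f:-; rest ⊤}   OUT={f:+; rest ⊤}
  B4:   IN={f:+; rest ⊤}   OUT={c:+, f:+; rest ⊤}
  B5:   IN=(all ⊤)   OUT=(all ⊤)
  B6:   IN=(all ⊤)   OUT=(all ⊤)

Merge at B1: IN[B1] = OUT[B0] = {a: ⊤, b: ⊤, c: ⊤, d: ⊤, e: ⊤, f: ⊤}
Applying B1's transfer function to that IN value gives OUT[B1] (row B1 above).

Answer: {a: ⊤, b: ⊤, c: ⊤, d: ⊤, e: ⊤, f: -}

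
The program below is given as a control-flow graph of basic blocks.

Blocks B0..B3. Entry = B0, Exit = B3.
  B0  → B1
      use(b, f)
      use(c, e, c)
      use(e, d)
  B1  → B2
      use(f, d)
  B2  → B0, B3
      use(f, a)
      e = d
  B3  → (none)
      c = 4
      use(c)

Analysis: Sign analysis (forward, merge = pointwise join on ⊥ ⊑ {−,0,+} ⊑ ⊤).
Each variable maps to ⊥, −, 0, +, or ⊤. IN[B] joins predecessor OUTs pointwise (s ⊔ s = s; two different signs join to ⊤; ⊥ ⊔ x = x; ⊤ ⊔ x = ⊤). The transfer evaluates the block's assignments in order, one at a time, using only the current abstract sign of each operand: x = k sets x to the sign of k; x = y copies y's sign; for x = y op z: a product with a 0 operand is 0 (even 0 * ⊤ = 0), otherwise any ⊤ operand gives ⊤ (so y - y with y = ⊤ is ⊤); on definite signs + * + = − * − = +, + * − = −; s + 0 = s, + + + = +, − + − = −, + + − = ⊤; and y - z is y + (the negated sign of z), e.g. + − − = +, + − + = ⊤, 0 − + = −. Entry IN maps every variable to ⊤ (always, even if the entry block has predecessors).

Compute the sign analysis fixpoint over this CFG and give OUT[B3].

Per-block solution:
  B0: | IN=(all ⊤) | OUT=(all ⊤)
  B1: | IN=(all ⊤) | OUT=(all ⊤)
  B2: | IN=(all ⊤) | OUT=(all ⊤)
  B3: | IN=(all ⊤) | OUT={c:+; rest ⊤}

Merge at B3: IN[B3] = OUT[B2] = {a: ⊤, b: ⊤, c: ⊤, d: ⊤, e: ⊤, f: ⊤}
Applying B3's transfer function to that IN value gives OUT[B3] (row B3 above).

Answer: {a: ⊤, b: ⊤, c: +, d: ⊤, e: ⊤, f: ⊤}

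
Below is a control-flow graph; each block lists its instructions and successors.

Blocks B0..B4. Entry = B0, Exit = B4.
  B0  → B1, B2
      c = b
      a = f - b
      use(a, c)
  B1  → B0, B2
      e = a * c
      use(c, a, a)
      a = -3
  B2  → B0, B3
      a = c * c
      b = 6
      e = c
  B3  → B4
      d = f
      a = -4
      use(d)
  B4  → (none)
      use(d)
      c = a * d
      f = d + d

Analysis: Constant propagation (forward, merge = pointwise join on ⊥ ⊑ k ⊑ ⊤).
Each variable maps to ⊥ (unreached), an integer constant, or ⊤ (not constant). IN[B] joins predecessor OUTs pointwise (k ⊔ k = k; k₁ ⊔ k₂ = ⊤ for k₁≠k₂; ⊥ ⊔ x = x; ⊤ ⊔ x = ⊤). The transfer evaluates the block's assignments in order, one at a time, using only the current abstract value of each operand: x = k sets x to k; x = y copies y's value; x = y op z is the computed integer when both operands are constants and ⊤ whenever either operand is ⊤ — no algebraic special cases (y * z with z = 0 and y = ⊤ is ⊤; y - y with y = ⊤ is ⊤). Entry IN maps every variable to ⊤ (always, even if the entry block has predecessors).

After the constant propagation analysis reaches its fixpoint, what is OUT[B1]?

Answer: {a: -3, b: ⊤, c: ⊤, d: ⊤, e: ⊤, f: ⊤}

Trace:
Fixpoint table:
  B0:   IN=(all ⊤)   OUT=(all ⊤)
  B1:   IN=(all ⊤)   OUT={a:-3; rest ⊤}
  B2:   IN=(all ⊤)   OUT={b:6; rest ⊤}
  B3:   IN={b:6; rest ⊤}   OUT={a:-4, b:6; rest ⊤}
  B4:   IN={a:-4, b:6; rest ⊤}   OUT={a:-4, b:6; rest ⊤}

Merge at B1: IN[B1] = OUT[B0] = {a: ⊤, b: ⊤, c: ⊤, d: ⊤, e: ⊤, f: ⊤}
Applying B1's transfer function to that IN value gives OUT[B1] (row B1 above).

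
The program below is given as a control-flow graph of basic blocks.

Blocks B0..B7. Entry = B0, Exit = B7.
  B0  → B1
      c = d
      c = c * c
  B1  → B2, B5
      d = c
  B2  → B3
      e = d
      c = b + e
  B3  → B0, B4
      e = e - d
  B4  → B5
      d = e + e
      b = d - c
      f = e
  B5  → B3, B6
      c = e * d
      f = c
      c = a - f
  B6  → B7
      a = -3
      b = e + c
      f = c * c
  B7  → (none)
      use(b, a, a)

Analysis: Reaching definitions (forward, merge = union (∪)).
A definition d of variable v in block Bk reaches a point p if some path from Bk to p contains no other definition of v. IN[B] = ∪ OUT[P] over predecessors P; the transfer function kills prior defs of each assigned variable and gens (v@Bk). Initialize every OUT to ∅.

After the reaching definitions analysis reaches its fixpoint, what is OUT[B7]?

Per-block solution:
  B0: | IN={b@B4, c@B2, c@B5, d@B1, d@B4, e@B3, f@B5} | OUT={b@B4, c@B0, d@B1, d@B4, e@B3, f@B5}
  B1: | IN={b@B4, c@B0, d@B1, d@B4, e@B3, f@B5} | OUT={b@B4, c@B0, d@B1, e@B3, f@B5}
  B2: | IN={b@B4, c@B0, d@B1, e@B3, f@B5} | OUT={b@B4, c@B2, d@B1, e@B2, f@B5}
  B3: | IN={b@B4, c@B2, c@B5, d@B1, d@B4, e@B2, e@B3, f@B5} | OUT={b@B4, c@B2, c@B5, d@B1, d@B4, e@B3, f@B5}
  B4: | IN={b@B4, c@B2, c@B5, d@B1, d@B4, e@B3, f@B5} | OUT={b@B4, c@B2, c@B5, d@B4, e@B3, f@B4}
  B5: | IN={b@B4, c@B0, c@B2, c@B5, d@B1, d@B4, e@B3, f@B4, f@B5} | OUT={b@B4, c@B5, d@B1, d@B4, e@B3, f@B5}
  B6: | IN={b@B4, c@B5, d@B1, d@B4, e@B3, f@B5} | OUT={a@B6, b@B6, c@B5, d@B1, d@B4, e@B3, f@B6}
  B7: | IN={a@B6, b@B6, c@B5, d@B1, d@B4, e@B3, f@B6} | OUT={a@B6, b@B6, c@B5, d@B1, d@B4, e@B3, f@B6}

Merge at B7: IN[B7] = OUT[B6] = {a@B6, b@B6, c@B5, d@B1, d@B4, e@B3, f@B6}
Applying B7's transfer function to that IN value gives OUT[B7] (row B7 above).

Answer: {a@B6, b@B6, c@B5, d@B1, d@B4, e@B3, f@B6}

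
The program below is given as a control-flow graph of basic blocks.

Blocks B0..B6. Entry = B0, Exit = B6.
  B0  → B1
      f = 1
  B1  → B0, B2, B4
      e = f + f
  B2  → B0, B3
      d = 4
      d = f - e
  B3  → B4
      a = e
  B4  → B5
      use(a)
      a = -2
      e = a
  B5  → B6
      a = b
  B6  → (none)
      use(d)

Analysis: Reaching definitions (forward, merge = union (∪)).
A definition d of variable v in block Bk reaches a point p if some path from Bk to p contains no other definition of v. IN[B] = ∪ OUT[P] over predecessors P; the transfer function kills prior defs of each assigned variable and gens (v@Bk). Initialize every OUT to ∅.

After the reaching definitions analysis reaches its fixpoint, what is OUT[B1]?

Converged values:
  B0:   IN={d@B2, e@B1, f@B0}   OUT={d@B2, e@B1, f@B0}
  B1:   IN={d@B2, e@B1, f@B0}   OUT={d@B2, e@B1, f@B0}
  B2:   IN={d@B2, e@B1, f@B0}   OUT={d@B2, e@B1, f@B0}
  B3:   IN={d@B2, e@B1, f@B0}   OUT={a@B3, d@B2, e@B1, f@B0}
  B4:   IN={a@B3, d@B2, e@B1, f@B0}   OUT={a@B4, d@B2, e@B4, f@B0}
  B5:   IN={a@B4, d@B2, e@B4, f@B0}   OUT={a@B5, d@B2, e@B4, f@B0}
  B6:   IN={a@B5, d@B2, e@B4, f@B0}   OUT={a@B5, d@B2, e@B4, f@B0}

Merge at B1: IN[B1] = OUT[B0] = {d@B2, e@B1, f@B0}
Applying B1's transfer function to that IN value gives OUT[B1] (row B1 above).

Answer: {d@B2, e@B1, f@B0}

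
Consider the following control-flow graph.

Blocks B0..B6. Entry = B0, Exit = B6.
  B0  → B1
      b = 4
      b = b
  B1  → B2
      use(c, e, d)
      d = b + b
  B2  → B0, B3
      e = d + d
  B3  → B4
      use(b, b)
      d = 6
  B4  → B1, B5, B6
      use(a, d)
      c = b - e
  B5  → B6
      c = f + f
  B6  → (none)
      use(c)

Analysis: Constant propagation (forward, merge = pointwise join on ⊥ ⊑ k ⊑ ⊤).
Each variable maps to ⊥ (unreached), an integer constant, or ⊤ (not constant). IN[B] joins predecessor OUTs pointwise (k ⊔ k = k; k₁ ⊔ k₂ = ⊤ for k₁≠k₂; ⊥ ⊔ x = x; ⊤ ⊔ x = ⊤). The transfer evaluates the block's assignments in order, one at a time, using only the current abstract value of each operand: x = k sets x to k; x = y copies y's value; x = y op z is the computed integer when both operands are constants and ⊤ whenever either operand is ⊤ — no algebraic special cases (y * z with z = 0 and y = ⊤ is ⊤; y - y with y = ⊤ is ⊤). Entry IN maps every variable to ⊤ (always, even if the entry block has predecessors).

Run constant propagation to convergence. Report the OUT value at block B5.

Answer: {a: ⊤, b: 4, c: ⊤, d: 6, e: 16, f: ⊤}

Derivation:
Per-block solution:
  B0: | IN=(all ⊤) | OUT={b:4; rest ⊤}
  B1: | IN={b:4; rest ⊤} | OUT={b:4, d:8; rest ⊤}
  B2: | IN={b:4, d:8; rest ⊤} | OUT={b:4, d:8, e:16; rest ⊤}
  B3: | IN={b:4, d:8, e:16; rest ⊤} | OUT={b:4, d:6, e:16; rest ⊤}
  B4: | IN={b:4, d:6, e:16; rest ⊤} | OUT={b:4, c:-12, d:6, e:16; rest ⊤}
  B5: | IN={b:4, c:-12, d:6, e:16; rest ⊤} | OUT={b:4, d:6, e:16; rest ⊤}
  B6: | IN={b:4, d:6, e:16; rest ⊤} | OUT={b:4, d:6, e:16; rest ⊤}

Merge at B5: IN[B5] = OUT[B4] = {a: ⊤, b: 4, c: -12, d: 6, e: 16, f: ⊤}
Applying B5's transfer function to that IN value gives OUT[B5] (row B5 above).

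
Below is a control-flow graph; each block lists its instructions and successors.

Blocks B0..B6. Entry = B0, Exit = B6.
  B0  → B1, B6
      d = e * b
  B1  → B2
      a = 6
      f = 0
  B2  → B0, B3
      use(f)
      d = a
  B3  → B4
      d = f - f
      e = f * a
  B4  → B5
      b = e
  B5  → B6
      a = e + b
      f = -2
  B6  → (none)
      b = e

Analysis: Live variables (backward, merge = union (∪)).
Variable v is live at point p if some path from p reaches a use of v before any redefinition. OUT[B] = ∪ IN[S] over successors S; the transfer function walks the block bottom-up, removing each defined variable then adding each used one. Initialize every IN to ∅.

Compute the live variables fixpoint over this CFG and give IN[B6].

Answer: {e}

Working:
Converged values:
  B0:   IN={b, e}   OUT={b, e}
  B1:   IN={b, e}   OUT={a, b, e, f}
  B2:   IN={a, b, e, f}   OUT={a, b, e, f}
  B3:   IN={a, f}   OUT={e}
  B4:   IN={e}   OUT={b, e}
  B5:   IN={b, e}   OUT={e}
  B6:   IN={e}   OUT={}

B6 is the boundary node: OUT[B6] = {}
Applying B6's transfer function to that OUT value gives IN[B6] (row B6 above).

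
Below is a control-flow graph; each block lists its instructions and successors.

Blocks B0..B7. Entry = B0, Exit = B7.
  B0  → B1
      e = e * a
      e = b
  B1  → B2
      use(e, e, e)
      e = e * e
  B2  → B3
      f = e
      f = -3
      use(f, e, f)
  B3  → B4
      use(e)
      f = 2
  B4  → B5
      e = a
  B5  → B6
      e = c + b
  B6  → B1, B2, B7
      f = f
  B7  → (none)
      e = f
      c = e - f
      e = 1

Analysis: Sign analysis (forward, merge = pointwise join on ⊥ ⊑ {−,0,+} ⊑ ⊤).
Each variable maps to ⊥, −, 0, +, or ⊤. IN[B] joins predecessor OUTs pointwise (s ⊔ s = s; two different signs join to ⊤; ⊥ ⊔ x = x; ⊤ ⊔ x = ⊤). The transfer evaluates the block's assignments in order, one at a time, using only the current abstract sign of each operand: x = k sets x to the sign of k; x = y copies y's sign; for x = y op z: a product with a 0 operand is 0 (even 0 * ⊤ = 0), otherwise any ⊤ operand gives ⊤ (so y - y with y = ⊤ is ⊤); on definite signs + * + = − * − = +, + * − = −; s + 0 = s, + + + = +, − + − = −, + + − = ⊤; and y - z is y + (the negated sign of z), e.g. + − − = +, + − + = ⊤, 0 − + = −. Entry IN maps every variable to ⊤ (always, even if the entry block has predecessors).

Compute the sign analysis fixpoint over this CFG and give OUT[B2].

Answer: {a: ⊤, b: ⊤, c: ⊤, d: ⊤, e: ⊤, f: -}

Derivation:
Converged values:
  B0:   IN=(all ⊤)   OUT=(all ⊤)
  B1:   IN=(all ⊤)   OUT=(all ⊤)
  B2:   IN=(all ⊤)   OUT={f:-; rest ⊤}
  B3:   IN={f:-; rest ⊤}   OUT={f:+; rest ⊤}
  B4:   IN={f:+; rest ⊤}   OUT={f:+; rest ⊤}
  B5:   IN={f:+; rest ⊤}   OUT={f:+; rest ⊤}
  B6:   IN={f:+; rest ⊤}   OUT={f:+; rest ⊤}
  B7:   IN={f:+; rest ⊤}   OUT={e:+, f:+; rest ⊤}

Merge at B2: IN[B2] = OUT[B1] ⊔ OUT[B6] = {a: ⊤, b: ⊤, c: ⊤, d: ⊤, e: ⊤, f: ⊤}
Applying B2's transfer function to that IN value gives OUT[B2] (row B2 above).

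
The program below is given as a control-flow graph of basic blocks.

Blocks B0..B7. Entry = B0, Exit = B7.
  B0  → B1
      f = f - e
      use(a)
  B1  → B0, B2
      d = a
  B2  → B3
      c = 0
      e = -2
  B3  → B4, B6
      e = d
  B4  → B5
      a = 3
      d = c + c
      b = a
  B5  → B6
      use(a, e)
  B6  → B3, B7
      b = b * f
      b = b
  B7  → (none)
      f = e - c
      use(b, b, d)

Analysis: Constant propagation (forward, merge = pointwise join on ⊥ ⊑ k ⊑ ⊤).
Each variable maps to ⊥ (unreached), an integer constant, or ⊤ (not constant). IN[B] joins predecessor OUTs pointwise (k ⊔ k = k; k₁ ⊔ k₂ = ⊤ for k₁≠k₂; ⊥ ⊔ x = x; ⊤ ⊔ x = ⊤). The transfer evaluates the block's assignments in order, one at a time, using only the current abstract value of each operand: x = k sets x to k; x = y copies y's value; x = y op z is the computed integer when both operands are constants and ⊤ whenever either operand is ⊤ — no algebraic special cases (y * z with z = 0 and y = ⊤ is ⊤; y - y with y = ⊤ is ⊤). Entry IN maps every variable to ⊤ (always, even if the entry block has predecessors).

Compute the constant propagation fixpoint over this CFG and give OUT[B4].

Converged values:
  B0: | IN=(all ⊤) | OUT=(all ⊤)
  B1: | IN=(all ⊤) | OUT=(all ⊤)
  B2: | IN=(all ⊤) | OUT={c:0, e:-2; rest ⊤}
  B3: | IN={c:0; rest ⊤} | OUT={c:0; rest ⊤}
  B4: | IN={c:0; rest ⊤} | OUT={a:3, b:3, c:0, d:0; rest ⊤}
  B5: | IN={a:3, b:3, c:0, d:0; rest ⊤} | OUT={a:3, b:3, c:0, d:0; rest ⊤}
  B6: | IN={c:0; rest ⊤} | OUT={c:0; rest ⊤}
  B7: | IN={c:0; rest ⊤} | OUT={c:0; rest ⊤}

Merge at B4: IN[B4] = OUT[B3] = {a: ⊤, b: ⊤, c: 0, d: ⊤, e: ⊤, f: ⊤}
Applying B4's transfer function to that IN value gives OUT[B4] (row B4 above).

Answer: {a: 3, b: 3, c: 0, d: 0, e: ⊤, f: ⊤}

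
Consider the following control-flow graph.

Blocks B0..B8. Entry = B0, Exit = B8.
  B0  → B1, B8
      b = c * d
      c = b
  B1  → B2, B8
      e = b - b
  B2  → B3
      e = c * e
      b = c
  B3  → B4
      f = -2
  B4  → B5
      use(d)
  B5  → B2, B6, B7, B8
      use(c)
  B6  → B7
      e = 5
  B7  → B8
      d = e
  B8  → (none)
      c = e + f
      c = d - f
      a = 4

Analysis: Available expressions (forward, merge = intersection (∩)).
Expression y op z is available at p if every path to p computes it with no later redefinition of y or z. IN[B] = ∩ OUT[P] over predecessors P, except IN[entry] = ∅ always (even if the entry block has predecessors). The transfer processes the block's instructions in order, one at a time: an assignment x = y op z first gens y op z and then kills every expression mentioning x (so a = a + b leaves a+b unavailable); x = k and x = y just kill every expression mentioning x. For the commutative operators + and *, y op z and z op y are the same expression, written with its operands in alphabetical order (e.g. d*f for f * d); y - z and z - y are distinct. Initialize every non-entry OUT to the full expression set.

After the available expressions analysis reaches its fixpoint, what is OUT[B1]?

Answer: {b-b}

Working:
Converged values:
  B0:   IN={}   OUT={}
  B1:   IN={}   OUT={b-b}
  B2:   IN={}   OUT={}
  B3:   IN={}   OUT={}
  B4:   IN={}   OUT={}
  B5:   IN={}   OUT={}
  B6:   IN={}   OUT={}
  B7:   IN={}   OUT={}
  B8:   IN={}   OUT={d-f, e+f}

Merge at B1: IN[B1] = OUT[B0] = {}
Applying B1's transfer function to that IN value gives OUT[B1] (row B1 above).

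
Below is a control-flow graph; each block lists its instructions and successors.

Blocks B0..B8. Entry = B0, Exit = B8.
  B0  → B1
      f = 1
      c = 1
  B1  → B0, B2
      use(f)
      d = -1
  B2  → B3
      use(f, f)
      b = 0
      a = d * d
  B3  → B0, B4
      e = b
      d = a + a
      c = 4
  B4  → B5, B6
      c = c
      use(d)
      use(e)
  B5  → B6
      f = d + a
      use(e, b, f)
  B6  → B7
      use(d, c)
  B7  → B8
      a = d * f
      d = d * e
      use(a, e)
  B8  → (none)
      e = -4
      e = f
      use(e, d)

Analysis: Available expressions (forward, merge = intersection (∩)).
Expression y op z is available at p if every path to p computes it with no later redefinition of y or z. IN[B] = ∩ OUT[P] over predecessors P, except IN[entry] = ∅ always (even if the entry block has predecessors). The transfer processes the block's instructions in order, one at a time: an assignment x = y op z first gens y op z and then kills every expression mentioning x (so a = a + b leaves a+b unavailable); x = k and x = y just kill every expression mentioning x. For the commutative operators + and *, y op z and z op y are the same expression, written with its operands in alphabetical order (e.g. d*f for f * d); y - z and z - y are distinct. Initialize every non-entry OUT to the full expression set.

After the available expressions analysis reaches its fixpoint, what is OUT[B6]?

Fixpoint table:
  B0:   IN={}   OUT={}
  B1:   IN={}   OUT={}
  B2:   IN={}   OUT={d*d}
  B3:   IN={d*d}   OUT={a+a}
  B4:   IN={a+a}   OUT={a+a}
  B5:   IN={a+a}   OUT={a+a, a+d}
  B6:   IN={a+a}   OUT={a+a}
  B7:   IN={a+a}   OUT={}
  B8:   IN={}   OUT={}

Merge at B6: IN[B6] = OUT[B4] ∩ OUT[B5] = {a+a}
Applying B6's transfer function to that IN value gives OUT[B6] (row B6 above).

Answer: {a+a}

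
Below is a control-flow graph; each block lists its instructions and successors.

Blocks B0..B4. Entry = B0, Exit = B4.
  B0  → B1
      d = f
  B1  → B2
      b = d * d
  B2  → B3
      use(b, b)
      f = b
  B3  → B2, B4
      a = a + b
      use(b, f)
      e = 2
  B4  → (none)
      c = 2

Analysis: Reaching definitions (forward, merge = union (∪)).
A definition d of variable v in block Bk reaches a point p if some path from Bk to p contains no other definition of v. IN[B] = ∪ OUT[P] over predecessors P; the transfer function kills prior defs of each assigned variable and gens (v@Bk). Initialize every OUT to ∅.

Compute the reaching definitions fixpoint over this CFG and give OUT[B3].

Per-block solution:
  B0:   IN={}   OUT={d@B0}
  B1:   IN={d@B0}   OUT={b@B1, d@B0}
  B2:   IN={a@B3, b@B1, d@B0, e@B3, f@B2}   OUT={a@B3, b@B1, d@B0, e@B3, f@B2}
  B3:   IN={a@B3, b@B1, d@B0, e@B3, f@B2}   OUT={a@B3, b@B1, d@B0, e@B3, f@B2}
  B4:   IN={a@B3, b@B1, d@B0, e@B3, f@B2}   OUT={a@B3, b@B1, c@B4, d@B0, e@B3, f@B2}

Merge at B3: IN[B3] = OUT[B2] = {a@B3, b@B1, d@B0, e@B3, f@B2}
Applying B3's transfer function to that IN value gives OUT[B3] (row B3 above).

Answer: {a@B3, b@B1, d@B0, e@B3, f@B2}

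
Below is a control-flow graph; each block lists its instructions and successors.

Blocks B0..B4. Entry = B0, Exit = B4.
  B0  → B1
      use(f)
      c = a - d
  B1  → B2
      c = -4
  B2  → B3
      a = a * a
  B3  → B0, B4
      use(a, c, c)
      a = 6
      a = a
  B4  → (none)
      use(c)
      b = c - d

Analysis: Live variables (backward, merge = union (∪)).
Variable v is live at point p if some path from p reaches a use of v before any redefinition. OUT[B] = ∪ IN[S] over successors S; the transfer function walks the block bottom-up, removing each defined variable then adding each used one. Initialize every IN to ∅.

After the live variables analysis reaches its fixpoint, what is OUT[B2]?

Answer: {a, c, d, f}

Derivation:
Per-block solution:
  B0: | IN={a, d, f} | OUT={a, d, f}
  B1: | IN={a, d, f} | OUT={a, c, d, f}
  B2: | IN={a, c, d, f} | OUT={a, c, d, f}
  B3: | IN={a, c, d, f} | OUT={a, c, d, f}
  B4: | IN={c, d} | OUT={}

Merge at B2: OUT[B2] = IN[B3] = {a, c, d, f}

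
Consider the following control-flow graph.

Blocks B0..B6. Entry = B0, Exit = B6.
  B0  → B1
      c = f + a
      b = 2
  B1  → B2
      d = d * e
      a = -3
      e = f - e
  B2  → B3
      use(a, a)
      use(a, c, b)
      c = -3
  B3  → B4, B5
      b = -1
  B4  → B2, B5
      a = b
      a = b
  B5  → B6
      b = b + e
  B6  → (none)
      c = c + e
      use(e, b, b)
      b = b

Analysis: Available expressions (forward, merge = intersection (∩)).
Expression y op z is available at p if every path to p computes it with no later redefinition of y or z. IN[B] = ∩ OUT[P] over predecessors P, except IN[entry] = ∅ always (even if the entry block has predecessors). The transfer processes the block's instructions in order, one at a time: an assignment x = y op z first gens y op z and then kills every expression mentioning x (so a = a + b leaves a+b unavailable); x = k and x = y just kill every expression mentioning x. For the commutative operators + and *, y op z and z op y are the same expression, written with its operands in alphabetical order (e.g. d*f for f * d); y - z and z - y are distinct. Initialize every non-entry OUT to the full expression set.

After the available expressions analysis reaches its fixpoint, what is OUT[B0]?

Answer: {a+f}

Derivation:
Converged values:
  B0:   IN={}   OUT={a+f}
  B1:   IN={a+f}   OUT={}
  B2:   IN={}   OUT={}
  B3:   IN={}   OUT={}
  B4:   IN={}   OUT={}
  B5:   IN={}   OUT={}
  B6:   IN={}   OUT={}

B0 is the boundary node: IN[B0] = {}
Applying B0's transfer function to that IN value gives OUT[B0] (row B0 above).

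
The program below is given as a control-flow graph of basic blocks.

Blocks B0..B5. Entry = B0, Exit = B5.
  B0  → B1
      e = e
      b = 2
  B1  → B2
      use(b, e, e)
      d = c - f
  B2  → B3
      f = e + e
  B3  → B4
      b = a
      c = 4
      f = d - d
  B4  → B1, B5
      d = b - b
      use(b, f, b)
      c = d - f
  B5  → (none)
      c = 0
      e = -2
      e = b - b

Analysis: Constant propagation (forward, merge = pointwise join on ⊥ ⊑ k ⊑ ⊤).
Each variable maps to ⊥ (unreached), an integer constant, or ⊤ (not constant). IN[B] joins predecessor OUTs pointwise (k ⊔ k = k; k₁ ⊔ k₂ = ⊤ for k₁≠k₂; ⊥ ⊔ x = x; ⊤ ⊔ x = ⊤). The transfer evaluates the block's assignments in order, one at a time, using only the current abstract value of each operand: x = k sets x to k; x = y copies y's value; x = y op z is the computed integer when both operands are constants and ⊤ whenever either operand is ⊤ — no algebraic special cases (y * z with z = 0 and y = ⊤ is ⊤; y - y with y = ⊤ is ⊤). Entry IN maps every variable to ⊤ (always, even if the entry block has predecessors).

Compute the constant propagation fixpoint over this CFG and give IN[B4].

Converged values:
  B0: | IN=(all ⊤) | OUT={b:2; rest ⊤}
  B1: | IN=(all ⊤) | OUT=(all ⊤)
  B2: | IN=(all ⊤) | OUT=(all ⊤)
  B3: | IN=(all ⊤) | OUT={c:4; rest ⊤}
  B4: | IN={c:4; rest ⊤} | OUT=(all ⊤)
  B5: | IN=(all ⊤) | OUT={c:0; rest ⊤}

Merge at B4: IN[B4] = OUT[B3] = {a: ⊤, b: ⊤, c: 4, d: ⊤, e: ⊤, f: ⊤}

Answer: {a: ⊤, b: ⊤, c: 4, d: ⊤, e: ⊤, f: ⊤}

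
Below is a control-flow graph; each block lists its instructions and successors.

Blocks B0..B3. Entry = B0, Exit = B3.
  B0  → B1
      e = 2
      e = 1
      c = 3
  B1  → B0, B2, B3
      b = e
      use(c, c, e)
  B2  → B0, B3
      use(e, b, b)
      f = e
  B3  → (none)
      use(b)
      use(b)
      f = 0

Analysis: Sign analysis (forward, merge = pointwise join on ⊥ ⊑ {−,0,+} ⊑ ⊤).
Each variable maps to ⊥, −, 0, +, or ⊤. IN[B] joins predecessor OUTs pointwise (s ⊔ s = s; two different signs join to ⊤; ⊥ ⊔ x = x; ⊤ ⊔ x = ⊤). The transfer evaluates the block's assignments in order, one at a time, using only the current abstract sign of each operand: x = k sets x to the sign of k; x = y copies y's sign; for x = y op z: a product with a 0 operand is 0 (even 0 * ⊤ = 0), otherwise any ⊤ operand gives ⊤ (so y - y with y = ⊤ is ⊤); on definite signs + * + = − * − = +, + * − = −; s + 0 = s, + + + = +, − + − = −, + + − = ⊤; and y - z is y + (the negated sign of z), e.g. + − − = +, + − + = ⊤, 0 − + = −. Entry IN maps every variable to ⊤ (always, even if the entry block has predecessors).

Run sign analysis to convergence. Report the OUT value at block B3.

Fixpoint table:
  B0:   IN=(all ⊤)   OUT={c:+, e:+; rest ⊤}
  B1:   IN={c:+, e:+; rest ⊤}   OUT={b:+, c:+, e:+; rest ⊤}
  B2:   IN={b:+, c:+, e:+; rest ⊤}   OUT={b:+, c:+, e:+, f:+; rest ⊤}
  B3:   IN={b:+, c:+, e:+; rest ⊤}   OUT={b:+, c:+, e:+, f:0; rest ⊤}

Merge at B3: IN[B3] = OUT[B1] ⊔ OUT[B2] = {a: ⊤, b: +, c: +, d: ⊤, e: +, f: ⊤}
Applying B3's transfer function to that IN value gives OUT[B3] (row B3 above).

Answer: {a: ⊤, b: +, c: +, d: ⊤, e: +, f: 0}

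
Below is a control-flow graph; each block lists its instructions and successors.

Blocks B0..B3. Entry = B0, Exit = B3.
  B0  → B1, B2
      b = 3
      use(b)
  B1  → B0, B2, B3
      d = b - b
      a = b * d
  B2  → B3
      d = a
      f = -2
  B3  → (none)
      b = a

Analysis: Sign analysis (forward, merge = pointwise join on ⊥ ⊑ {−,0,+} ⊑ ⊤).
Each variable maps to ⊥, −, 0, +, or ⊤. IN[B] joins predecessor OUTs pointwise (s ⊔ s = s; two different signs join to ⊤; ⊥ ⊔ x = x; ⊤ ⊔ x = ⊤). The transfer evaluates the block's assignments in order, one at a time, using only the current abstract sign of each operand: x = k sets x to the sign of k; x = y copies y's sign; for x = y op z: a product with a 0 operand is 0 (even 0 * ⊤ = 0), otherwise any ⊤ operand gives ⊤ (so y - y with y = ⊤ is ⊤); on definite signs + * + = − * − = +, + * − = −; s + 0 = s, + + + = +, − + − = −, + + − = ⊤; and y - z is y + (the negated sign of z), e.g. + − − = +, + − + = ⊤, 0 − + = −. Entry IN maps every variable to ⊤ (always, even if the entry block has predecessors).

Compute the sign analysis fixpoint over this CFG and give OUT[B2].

Per-block solution:
  B0:   IN=(all ⊤)   OUT={b:+; rest ⊤}
  B1:   IN={b:+; rest ⊤}   OUT={b:+; rest ⊤}
  B2:   IN={b:+; rest ⊤}   OUT={b:+, f:-; rest ⊤}
  B3:   IN={b:+; rest ⊤}   OUT=(all ⊤)

Merge at B2: IN[B2] = OUT[B0] ⊔ OUT[B1] = {a: ⊤, b: +, c: ⊤, d: ⊤, e: ⊤, f: ⊤}
Applying B2's transfer function to that IN value gives OUT[B2] (row B2 above).

Answer: {a: ⊤, b: +, c: ⊤, d: ⊤, e: ⊤, f: -}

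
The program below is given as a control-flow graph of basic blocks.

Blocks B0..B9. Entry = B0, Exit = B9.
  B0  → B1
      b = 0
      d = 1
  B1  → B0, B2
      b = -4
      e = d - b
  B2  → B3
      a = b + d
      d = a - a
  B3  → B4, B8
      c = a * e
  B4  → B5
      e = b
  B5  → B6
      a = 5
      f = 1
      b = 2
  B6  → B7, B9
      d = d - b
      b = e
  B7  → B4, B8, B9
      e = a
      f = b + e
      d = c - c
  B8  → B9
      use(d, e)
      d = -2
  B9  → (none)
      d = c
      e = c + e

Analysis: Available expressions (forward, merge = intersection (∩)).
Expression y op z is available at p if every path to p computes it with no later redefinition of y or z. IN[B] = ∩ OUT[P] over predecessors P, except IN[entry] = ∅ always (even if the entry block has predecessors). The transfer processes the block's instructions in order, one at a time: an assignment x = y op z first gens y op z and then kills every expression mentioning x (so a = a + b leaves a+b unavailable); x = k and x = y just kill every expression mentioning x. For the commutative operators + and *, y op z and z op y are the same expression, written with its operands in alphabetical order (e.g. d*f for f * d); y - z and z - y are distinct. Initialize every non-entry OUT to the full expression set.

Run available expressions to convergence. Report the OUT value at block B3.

Per-block solution:
  B0:  IN={}  OUT={}
  B1:  IN={}  OUT={d-b}
  B2:  IN={d-b}  OUT={a-a}
  B3:  IN={a-a}  OUT={a*e, a-a}
  B4:  IN={}  OUT={}
  B5:  IN={}  OUT={}
  B6:  IN={}  OUT={}
  B7:  IN={}  OUT={b+e, c-c}
  B8:  IN={}  OUT={}
  B9:  IN={}  OUT={}

Merge at B3: IN[B3] = OUT[B2] = {a-a}
Applying B3's transfer function to that IN value gives OUT[B3] (row B3 above).

Answer: {a*e, a-a}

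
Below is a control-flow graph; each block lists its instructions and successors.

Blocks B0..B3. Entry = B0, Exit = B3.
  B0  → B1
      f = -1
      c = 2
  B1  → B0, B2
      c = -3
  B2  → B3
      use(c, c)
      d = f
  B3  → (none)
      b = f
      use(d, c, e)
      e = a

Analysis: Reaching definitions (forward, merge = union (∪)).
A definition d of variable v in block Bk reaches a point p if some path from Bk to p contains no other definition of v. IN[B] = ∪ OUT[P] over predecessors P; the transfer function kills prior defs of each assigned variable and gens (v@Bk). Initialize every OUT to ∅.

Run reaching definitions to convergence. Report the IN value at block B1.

Answer: {c@B0, f@B0}

Trace:
Converged values:
  B0: | IN={c@B1, f@B0} | OUT={c@B0, f@B0}
  B1: | IN={c@B0, f@B0} | OUT={c@B1, f@B0}
  B2: | IN={c@B1, f@B0} | OUT={c@B1, d@B2, f@B0}
  B3: | IN={c@B1, d@B2, f@B0} | OUT={b@B3, c@B1, d@B2, e@B3, f@B0}

Merge at B1: IN[B1] = OUT[B0] = {c@B0, f@B0}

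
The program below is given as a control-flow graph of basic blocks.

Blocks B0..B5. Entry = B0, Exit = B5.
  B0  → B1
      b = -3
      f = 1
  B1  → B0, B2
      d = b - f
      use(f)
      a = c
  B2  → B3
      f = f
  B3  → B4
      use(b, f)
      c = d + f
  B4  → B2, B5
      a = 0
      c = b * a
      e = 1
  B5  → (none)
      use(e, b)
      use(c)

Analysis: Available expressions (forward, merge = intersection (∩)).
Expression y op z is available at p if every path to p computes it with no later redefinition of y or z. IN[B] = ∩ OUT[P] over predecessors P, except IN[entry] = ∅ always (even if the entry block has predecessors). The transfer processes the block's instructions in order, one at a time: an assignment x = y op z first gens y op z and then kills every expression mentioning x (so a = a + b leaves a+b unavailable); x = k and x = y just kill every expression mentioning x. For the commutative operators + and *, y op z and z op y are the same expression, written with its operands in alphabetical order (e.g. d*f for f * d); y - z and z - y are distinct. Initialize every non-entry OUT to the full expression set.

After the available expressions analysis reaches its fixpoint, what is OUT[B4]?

Fixpoint table:
  B0: | IN={} | OUT={}
  B1: | IN={} | OUT={b-f}
  B2: | IN={} | OUT={}
  B3: | IN={} | OUT={d+f}
  B4: | IN={d+f} | OUT={a*b, d+f}
  B5: | IN={a*b, d+f} | OUT={a*b, d+f}

Merge at B4: IN[B4] = OUT[B3] = {d+f}
Applying B4's transfer function to that IN value gives OUT[B4] (row B4 above).

Answer: {a*b, d+f}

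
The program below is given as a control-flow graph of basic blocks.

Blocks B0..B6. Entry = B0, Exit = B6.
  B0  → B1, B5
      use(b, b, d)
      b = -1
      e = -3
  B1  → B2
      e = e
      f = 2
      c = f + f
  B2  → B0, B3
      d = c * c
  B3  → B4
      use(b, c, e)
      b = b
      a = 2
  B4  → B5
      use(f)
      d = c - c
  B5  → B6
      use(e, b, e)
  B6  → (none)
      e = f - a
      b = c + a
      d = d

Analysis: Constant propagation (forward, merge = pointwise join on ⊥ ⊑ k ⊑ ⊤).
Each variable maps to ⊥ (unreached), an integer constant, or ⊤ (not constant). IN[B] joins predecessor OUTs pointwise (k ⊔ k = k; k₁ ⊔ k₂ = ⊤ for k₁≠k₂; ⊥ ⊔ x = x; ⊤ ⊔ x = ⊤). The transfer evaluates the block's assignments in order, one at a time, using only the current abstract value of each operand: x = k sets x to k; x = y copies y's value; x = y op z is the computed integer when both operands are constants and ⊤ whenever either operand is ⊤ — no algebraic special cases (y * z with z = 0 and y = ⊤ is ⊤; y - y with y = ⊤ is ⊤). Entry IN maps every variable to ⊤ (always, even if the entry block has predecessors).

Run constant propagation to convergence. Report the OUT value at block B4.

Answer: {a: 2, b: -1, c: 4, d: 0, e: -3, f: 2}

Derivation:
Converged values:
  B0:  IN=(all ⊤)  OUT={b:-1, e:-3; rest ⊤}
  B1:  IN={b:-1, e:-3; rest ⊤}  OUT={b:-1, c:4, e:-3, f:2; rest ⊤}
  B2:  IN={b:-1, c:4, e:-3, f:2; rest ⊤}  OUT={b:-1, c:4, d:16, e:-3, f:2; rest ⊤}
  B3:  IN={b:-1, c:4, d:16, e:-3, f:2; rest ⊤}  OUT={a:2, b:-1, c:4, d:16, e:-3, f:2; rest ⊤}
  B4:  IN={a:2, b:-1, c:4, d:16, e:-3, f:2; rest ⊤}  OUT={a:2, b:-1, c:4, d:0, e:-3, f:2; rest ⊤}
  B5:  IN={b:-1, e:-3; rest ⊤}  OUT={b:-1, e:-3; rest ⊤}
  B6:  IN={b:-1, e:-3; rest ⊤}  OUT=(all ⊤)

Merge at B4: IN[B4] = OUT[B3] = {a: 2, b: -1, c: 4, d: 16, e: -3, f: 2}
Applying B4's transfer function to that IN value gives OUT[B4] (row B4 above).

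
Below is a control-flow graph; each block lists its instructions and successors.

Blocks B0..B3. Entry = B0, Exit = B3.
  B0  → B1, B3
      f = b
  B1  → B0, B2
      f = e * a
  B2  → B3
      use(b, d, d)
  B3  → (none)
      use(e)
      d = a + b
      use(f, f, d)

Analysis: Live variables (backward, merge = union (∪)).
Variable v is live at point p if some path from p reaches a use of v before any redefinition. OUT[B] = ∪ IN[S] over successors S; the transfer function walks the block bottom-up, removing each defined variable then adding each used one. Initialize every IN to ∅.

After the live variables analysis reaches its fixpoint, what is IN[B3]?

Converged values:
  B0: | IN={a, b, d, e} | OUT={a, b, d, e, f}
  B1: | IN={a, b, d, e} | OUT={a, b, d, e, f}
  B2: | IN={a, b, d, e, f} | OUT={a, b, e, f}
  B3: | IN={a, b, e, f} | OUT={}

B3 is the boundary node: OUT[B3] = {}
Applying B3's transfer function to that OUT value gives IN[B3] (row B3 above).

Answer: {a, b, e, f}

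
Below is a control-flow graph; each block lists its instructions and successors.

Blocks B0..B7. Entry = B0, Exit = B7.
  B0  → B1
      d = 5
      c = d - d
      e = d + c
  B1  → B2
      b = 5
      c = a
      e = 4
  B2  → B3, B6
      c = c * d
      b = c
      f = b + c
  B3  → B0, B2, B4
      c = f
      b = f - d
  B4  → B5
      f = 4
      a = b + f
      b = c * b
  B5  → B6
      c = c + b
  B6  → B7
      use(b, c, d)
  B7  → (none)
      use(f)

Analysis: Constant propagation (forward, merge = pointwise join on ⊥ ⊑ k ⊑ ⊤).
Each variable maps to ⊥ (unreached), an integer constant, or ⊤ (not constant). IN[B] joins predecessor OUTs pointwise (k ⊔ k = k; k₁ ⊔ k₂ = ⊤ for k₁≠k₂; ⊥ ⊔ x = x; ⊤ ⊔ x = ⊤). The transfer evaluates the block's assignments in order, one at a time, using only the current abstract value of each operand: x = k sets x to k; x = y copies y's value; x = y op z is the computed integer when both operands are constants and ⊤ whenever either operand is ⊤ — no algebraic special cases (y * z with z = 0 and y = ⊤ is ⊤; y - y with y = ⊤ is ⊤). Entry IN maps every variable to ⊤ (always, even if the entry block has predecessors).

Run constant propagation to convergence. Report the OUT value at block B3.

Answer: {a: ⊤, b: ⊤, c: ⊤, d: 5, e: 4, f: ⊤}

Derivation:
Fixpoint table:
  B0:  IN=(all ⊤)  OUT={c:0, d:5, e:5; rest ⊤}
  B1:  IN={c:0, d:5, e:5; rest ⊤}  OUT={b:5, d:5, e:4; rest ⊤}
  B2:  IN={d:5, e:4; rest ⊤}  OUT={d:5, e:4; rest ⊤}
  B3:  IN={d:5, e:4; rest ⊤}  OUT={d:5, e:4; rest ⊤}
  B4:  IN={d:5, e:4; rest ⊤}  OUT={d:5, e:4, f:4; rest ⊤}
  B5:  IN={d:5, e:4, f:4; rest ⊤}  OUT={d:5, e:4, f:4; rest ⊤}
  B6:  IN={d:5, e:4; rest ⊤}  OUT={d:5, e:4; rest ⊤}
  B7:  IN={d:5, e:4; rest ⊤}  OUT={d:5, e:4; rest ⊤}

Merge at B3: IN[B3] = OUT[B2] = {a: ⊤, b: ⊤, c: ⊤, d: 5, e: 4, f: ⊤}
Applying B3's transfer function to that IN value gives OUT[B3] (row B3 above).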